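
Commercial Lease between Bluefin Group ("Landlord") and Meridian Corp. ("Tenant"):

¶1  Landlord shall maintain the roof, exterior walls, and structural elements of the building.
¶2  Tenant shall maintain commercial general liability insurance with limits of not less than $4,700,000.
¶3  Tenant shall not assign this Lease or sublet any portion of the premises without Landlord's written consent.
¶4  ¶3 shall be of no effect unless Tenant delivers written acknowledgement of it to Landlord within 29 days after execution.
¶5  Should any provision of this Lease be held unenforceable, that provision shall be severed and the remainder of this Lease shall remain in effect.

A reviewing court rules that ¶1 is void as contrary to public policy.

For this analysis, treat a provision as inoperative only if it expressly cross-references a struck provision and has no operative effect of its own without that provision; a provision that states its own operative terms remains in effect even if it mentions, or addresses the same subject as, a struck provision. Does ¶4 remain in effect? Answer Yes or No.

Yes

¶1 is struck. Nothing else in the Lease is defined by reference to ¶1. ¶5 is a severability clause and preserves every provision that can still be given independent effect. ¶2, ¶3, ¶4, and ¶5 remain in effect. ¶4 is among the surviving provisions, so the answer is yes.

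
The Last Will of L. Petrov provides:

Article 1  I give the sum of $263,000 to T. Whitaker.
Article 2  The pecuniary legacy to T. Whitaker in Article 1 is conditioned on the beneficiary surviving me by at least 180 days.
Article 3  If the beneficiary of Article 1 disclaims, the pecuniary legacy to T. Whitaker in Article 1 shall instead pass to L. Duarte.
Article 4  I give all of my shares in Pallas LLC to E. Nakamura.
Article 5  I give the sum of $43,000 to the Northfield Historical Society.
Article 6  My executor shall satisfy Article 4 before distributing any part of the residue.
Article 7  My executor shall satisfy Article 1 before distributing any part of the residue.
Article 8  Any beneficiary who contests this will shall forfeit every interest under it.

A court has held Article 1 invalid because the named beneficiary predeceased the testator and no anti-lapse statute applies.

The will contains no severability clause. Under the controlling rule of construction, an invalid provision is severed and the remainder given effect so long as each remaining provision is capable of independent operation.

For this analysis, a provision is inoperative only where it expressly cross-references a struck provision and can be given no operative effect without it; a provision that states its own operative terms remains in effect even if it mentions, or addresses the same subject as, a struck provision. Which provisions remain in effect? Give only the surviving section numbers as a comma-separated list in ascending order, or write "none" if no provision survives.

Article 1 is struck. Article 2 merely fixes the survivorship condition on Article 1; with Article 1 gone it has nothing to operate on and falls away. Article 3 operates only by reference to Article 1, so it falls with Article 1. Article 7 has no operative effect of its own apart from Article 1 and is therefore inoperative. Under the stated default rule, only provisions that cannot operate independently fall away; the rest are enforced. The provisions still in force are Article 4, Article 5, Article 6, and Article 8.

4, 5, 6, 8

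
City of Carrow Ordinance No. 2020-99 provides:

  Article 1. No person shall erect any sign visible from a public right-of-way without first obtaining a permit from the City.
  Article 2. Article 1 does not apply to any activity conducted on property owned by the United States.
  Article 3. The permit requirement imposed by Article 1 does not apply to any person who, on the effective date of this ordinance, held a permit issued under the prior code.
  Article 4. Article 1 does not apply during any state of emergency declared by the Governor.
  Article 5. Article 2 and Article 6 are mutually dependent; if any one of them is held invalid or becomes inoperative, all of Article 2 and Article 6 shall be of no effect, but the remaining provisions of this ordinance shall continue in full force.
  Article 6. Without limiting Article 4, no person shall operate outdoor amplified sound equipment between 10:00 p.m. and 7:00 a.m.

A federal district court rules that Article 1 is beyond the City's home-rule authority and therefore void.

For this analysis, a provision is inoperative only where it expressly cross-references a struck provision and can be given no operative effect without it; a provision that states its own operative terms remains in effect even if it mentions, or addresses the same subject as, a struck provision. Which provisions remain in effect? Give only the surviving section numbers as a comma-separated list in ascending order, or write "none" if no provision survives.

5

Article 1 is struck. Article 2 operates only by reference to Article 1, so it falls with Article 1. Article 3 operates only by reference to Article 1, so it falls with Article 1. Article 4 operates only by reference to Article 1, so it falls with Article 1. Article 5 declares Article 2 and Article 6 mutually dependent; since one of them has fallen, all of them are of no effect. That brings down Article 6 as well. The remainder continues in force under Article 5. Only Article 5 remains in effect.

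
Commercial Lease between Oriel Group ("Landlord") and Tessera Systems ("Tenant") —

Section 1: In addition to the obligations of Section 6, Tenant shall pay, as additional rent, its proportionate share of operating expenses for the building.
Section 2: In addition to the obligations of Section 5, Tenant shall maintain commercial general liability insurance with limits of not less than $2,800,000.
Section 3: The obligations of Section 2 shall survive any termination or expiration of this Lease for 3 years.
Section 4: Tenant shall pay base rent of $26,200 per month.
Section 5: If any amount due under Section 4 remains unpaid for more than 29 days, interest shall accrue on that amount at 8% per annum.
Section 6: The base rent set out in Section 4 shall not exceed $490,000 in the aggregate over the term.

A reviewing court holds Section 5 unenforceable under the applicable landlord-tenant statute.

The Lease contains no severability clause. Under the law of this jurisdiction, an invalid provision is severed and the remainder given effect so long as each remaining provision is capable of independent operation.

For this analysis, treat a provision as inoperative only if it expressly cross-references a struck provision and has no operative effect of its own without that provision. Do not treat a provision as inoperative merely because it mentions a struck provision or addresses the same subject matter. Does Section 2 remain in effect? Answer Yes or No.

Section 5 is struck. Section 2 mentions Section 5 but its own obligation stands independently of Section 5, so Section 2 is not affected. No other provision's operative terms depend on Section 5. Under the stated default rule, only provisions that cannot operate independently fall away; the rest are enforced. The provisions still in force are Section 1, Section 2, Section 3, Section 4, and Section 6. Section 2 is among the surviving provisions, so the answer is yes.

Yes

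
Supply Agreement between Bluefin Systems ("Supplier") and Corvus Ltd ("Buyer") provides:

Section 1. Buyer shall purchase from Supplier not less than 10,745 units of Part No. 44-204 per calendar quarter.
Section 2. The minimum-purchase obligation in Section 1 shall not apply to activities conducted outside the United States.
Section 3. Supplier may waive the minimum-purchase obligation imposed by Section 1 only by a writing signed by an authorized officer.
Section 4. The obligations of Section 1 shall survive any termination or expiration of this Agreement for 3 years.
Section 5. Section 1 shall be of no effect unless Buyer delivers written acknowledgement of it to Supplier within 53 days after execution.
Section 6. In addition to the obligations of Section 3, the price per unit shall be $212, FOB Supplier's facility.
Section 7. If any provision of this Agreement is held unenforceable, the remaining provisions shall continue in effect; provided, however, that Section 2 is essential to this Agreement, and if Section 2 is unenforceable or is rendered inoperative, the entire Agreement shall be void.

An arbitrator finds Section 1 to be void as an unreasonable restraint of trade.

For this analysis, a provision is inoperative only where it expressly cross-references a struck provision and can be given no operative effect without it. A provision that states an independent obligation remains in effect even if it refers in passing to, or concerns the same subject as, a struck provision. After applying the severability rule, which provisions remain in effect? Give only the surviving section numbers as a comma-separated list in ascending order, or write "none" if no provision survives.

none

Section 1 is struck. The whole of Section 2 is the carve-out from the minimum-purchase obligation, defined by reference to Section 1, so Section 2 cannot stand once Section 1 is removed. The only function of Section 3 is the waiver condition for Section 1, so it cannot stand once Section 1 is removed. The only function of Section 4 is the survival period for Section 1, so it cannot stand once Section 1 is removed. Section 5 merely fixes the acknowledgement condition for Section 1; with Section 1 gone it has nothing to operate on and falls away. Section 7 makes Section 2 an essential term, and Section 2 has been rendered inoperative by the cascade; under Section 7, the entire Agreement is therefore void. No provision of the Agreement survives.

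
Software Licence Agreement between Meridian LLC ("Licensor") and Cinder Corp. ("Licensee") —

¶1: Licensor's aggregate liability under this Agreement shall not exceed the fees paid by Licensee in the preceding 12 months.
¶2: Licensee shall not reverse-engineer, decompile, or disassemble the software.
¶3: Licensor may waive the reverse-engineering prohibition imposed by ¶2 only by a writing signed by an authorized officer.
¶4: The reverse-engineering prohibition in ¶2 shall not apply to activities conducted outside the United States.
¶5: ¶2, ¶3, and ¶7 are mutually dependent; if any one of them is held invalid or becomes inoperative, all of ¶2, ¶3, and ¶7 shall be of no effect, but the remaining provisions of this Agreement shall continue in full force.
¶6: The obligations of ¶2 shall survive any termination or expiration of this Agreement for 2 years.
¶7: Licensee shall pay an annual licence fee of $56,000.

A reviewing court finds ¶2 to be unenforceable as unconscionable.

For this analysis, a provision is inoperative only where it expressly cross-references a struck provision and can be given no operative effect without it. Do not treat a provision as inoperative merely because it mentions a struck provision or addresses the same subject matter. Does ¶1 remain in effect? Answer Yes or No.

¶2 is struck. The only function of ¶3 is the waiver condition for ¶2, so it cannot stand once ¶2 is removed. ¶4 does nothing except set the carve-out from the reverse-engineering prohibition by reference to ¶2; with ¶2 gone it has no independent effect and is inoperative. The only function of ¶6 is the survival period for ¶2, so it cannot stand once ¶2 is removed. ¶5 declares ¶2, ¶3, and ¶7 mutually dependent; since one of them has fallen, all of them are of no effect. That brings down ¶7 as well. The remainder continues in force under ¶5. That leaves ¶1 and ¶5 in effect. ¶1 is among the surviving provisions, so the answer is yes.

Yes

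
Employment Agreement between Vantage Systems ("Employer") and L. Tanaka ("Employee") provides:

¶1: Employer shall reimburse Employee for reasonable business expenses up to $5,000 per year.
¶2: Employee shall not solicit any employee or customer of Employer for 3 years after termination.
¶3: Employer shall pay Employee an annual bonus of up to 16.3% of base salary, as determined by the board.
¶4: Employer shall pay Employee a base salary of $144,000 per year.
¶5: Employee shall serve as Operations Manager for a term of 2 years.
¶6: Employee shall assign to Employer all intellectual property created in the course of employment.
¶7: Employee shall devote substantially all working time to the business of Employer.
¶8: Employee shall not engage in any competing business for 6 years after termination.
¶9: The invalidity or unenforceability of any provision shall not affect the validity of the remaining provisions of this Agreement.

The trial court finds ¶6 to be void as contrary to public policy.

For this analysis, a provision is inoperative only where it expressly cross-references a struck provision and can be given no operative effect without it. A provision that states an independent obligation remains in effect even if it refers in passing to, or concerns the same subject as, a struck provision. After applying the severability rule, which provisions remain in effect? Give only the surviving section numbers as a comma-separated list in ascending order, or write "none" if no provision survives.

¶6 is struck. No other provision's operative terms depend on ¶6. ¶9 is a severability clause and preserves every provision that can still be given independent effect. That leaves ¶1, ¶2, ¶3, ¶4, ¶5, ¶7, ¶8, and ¶9 in effect.

1, 2, 3, 4, 5, 7, 8, 9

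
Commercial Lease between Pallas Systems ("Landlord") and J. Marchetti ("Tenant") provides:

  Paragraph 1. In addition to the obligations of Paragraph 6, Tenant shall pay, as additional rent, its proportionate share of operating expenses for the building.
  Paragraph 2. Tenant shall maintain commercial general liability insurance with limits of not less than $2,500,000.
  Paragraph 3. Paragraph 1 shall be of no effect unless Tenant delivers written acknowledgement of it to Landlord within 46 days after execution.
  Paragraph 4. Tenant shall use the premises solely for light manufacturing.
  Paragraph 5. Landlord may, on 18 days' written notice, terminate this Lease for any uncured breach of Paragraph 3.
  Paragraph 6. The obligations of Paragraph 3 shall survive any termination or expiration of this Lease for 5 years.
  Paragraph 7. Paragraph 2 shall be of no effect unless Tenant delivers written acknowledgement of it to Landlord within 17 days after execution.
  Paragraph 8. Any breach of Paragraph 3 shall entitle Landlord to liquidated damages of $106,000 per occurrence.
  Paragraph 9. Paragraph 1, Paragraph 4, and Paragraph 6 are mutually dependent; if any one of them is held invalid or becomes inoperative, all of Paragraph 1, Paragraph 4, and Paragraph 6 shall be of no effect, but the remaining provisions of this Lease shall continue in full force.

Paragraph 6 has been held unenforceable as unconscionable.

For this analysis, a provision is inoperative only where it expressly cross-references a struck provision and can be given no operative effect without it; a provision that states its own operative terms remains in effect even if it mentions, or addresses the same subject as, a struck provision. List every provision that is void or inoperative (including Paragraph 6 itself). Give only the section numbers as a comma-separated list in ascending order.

Paragraph 6 is struck. No other provision's operative terms depend on Paragraph 6. Paragraph 9 declares Paragraph 1, Paragraph 4, and Paragraph 6 mutually dependent; since one of them has fallen, all of them are of no effect. That brings down Paragraph 1 and Paragraph 4 as well. Paragraph 3, Paragraph 5, and Paragraph 8 in turn depend solely on a provision now struck and likewise fall. The remainder continues in force under Paragraph 9. That leaves Paragraph 2, Paragraph 7, and Paragraph 9 in effect.

1, 3, 4, 5, 6, 8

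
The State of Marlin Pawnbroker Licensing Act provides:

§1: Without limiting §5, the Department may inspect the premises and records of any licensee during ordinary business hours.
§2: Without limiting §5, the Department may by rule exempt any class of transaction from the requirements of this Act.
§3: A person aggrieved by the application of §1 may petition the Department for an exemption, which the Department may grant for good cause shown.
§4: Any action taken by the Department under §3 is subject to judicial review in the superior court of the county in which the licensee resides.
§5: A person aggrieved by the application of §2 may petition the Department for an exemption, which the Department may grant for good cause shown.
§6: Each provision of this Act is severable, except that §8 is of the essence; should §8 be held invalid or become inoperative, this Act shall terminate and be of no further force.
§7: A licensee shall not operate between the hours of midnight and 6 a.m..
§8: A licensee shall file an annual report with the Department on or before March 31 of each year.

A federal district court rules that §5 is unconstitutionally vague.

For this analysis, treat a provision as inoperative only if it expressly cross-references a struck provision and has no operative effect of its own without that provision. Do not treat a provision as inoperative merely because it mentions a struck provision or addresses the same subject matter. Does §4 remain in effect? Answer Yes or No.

§5 is struck. §2 mentions §5 but its own obligation stands independently of §5, so §2 is not affected. §1 mentions §5 but its own obligation stands independently of §5, so §1 is not affected. No other provision's operative terms depend on §5. §6 makes §8 an essential term, but §8 is unaffected, so the severability proviso in §6 preserves the remaining provisions. §1, §2, §3, §4, §6, §7, and §8 remain in effect. §4 is among the surviving provisions, so the answer is yes.

Yes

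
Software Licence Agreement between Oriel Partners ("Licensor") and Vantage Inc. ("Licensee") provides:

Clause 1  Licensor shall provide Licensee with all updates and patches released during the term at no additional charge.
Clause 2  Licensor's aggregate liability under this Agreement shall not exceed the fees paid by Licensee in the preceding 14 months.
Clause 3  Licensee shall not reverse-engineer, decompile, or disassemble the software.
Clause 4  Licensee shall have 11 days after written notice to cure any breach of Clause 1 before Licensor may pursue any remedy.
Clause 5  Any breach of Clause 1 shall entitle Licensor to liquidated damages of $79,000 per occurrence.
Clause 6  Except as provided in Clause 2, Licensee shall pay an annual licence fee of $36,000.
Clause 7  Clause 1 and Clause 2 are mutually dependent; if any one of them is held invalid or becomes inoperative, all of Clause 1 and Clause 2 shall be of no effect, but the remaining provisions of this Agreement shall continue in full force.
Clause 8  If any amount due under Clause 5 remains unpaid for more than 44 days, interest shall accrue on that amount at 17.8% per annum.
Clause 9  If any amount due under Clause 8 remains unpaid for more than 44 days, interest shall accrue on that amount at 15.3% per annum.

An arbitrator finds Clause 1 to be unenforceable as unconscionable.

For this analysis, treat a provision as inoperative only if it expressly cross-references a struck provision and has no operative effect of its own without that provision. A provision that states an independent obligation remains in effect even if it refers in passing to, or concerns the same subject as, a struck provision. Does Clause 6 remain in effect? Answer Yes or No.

Yes

Clause 1 is struck. Clause 4 operates only by reference to Clause 1, so it falls with Clause 1. The whole of Clause 5 is the liquidated-damages amount, defined by reference to Clause 1, so Clause 5 cannot stand once Clause 1 is removed. Clause 8 operates only by reference to Clause 5, so it falls with Clause 5. Clause 9 does nothing except set the default interest on the default interest on the liquidated-damages amount by reference to Clause 8; with Clause 8 gone it has no independent effect and is inoperative. Clause 6 mentions Clause 2 but its own obligation stands independently of Clause 2, so Clause 6 is not affected. Clause 7 declares Clause 1 and Clause 2 mutually dependent; since one of them has fallen, all of them are of no effect. That brings down Clause 2 as well. The remainder continues in force under Clause 7. That leaves Clause 3, Clause 6, and Clause 7 in effect. Clause 6 is among the surviving provisions, so the answer is yes.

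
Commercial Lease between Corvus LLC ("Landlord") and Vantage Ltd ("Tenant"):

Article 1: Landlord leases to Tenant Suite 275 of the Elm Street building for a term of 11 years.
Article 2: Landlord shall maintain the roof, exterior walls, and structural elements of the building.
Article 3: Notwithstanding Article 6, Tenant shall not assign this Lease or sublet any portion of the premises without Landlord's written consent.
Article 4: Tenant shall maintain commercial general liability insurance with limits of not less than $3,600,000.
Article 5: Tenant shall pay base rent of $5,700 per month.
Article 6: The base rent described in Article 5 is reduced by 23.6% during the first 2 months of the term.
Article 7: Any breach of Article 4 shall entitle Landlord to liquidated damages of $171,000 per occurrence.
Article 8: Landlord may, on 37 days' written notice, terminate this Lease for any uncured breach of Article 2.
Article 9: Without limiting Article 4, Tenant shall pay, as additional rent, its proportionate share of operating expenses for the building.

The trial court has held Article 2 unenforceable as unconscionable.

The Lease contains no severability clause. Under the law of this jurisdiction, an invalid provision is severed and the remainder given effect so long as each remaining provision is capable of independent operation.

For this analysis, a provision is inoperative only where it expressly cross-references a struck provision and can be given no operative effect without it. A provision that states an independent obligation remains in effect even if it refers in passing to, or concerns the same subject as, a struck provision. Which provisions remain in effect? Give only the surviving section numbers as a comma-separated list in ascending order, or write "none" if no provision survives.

1, 3, 4, 5, 6, 7, 9

Article 2 is struck. The only function of Article 8 is the termination right for breach of Article 2, so it cannot stand once Article 2 is removed. With no severability clause, the stated default rule severs what cannot stand and enforces each remaining provision that can operate on its own. That leaves Article 1, Article 3, Article 4, Article 5, Article 6, Article 7, and Article 9 in effect.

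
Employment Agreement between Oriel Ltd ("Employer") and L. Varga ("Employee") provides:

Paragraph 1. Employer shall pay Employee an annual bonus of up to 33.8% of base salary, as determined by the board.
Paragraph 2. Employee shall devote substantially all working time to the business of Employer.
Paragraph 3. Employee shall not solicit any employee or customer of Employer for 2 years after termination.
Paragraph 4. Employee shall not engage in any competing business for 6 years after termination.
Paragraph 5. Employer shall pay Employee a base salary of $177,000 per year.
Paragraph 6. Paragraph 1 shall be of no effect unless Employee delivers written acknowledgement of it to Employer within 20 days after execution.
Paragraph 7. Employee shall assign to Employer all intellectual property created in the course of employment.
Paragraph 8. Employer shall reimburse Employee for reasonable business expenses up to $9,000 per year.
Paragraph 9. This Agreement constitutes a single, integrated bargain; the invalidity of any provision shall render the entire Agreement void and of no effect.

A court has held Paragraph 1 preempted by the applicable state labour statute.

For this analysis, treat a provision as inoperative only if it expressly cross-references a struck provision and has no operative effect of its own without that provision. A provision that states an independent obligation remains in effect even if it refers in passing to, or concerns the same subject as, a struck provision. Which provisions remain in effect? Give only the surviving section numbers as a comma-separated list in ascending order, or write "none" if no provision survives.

none

Paragraph 1 is struck. The only function of Paragraph 6 is the acknowledgement condition for Paragraph 1, so it cannot stand once Paragraph 1 is removed. Paragraph 9 provides that the Agreement is not severable, so the invalidity of any one provision voids the entire Agreement. No provision of the Agreement survives.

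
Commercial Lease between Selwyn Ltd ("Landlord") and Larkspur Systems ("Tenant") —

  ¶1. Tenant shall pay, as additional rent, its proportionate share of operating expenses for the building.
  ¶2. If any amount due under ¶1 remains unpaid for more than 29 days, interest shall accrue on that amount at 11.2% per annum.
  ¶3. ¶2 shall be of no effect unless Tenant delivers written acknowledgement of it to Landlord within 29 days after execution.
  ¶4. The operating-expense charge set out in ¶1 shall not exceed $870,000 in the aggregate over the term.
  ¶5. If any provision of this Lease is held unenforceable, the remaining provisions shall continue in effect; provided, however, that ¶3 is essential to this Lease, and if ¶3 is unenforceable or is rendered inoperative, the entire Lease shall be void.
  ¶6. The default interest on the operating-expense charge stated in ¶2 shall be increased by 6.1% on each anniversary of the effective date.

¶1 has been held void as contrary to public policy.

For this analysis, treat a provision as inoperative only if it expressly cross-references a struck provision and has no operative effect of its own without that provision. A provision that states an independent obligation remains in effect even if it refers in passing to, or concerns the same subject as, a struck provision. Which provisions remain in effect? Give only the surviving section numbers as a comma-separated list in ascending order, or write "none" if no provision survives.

¶1 is struck. ¶2 does nothing except set the default interest on the operating-expense charge by reference to ¶1; with ¶1 gone it has no independent effect and is inoperative. ¶4 operates only by reference to ¶1, so it falls with ¶1. ¶3 operates only by reference to ¶2, so it falls with ¶2. ¶6 has no operative effect of its own apart from ¶2 and is therefore inoperative. ¶5 makes ¶3 an essential term, and ¶3 has been rendered inoperative by the cascade; under ¶5, the entire Lease is therefore void. No provision of the Lease survives.

none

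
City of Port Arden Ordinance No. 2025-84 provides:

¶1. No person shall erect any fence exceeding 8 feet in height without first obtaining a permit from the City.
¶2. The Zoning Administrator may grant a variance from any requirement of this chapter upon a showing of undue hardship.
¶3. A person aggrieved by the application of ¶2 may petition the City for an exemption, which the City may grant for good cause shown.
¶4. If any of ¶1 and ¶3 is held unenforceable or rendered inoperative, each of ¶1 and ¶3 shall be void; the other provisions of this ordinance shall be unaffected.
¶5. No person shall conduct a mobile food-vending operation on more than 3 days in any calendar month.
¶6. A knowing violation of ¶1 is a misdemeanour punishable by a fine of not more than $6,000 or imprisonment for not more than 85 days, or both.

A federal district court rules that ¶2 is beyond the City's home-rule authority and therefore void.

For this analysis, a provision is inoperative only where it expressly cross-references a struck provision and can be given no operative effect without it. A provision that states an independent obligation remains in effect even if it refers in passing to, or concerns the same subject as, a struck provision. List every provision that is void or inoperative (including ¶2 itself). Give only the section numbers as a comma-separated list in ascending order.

1, 2, 3, 6

¶2 is struck. ¶3 merely fixes the exemption procedure for ¶2; with ¶2 gone it has nothing to operate on and falls away. ¶4 declares ¶1 and ¶3 mutually dependent; since one of them has fallen, all of them are of no effect. That brings down ¶1 as well. ¶6 in turn depends solely on a provision now struck and likewise falls. The remainder continues in force under ¶4. That leaves ¶4 and ¶5 in effect.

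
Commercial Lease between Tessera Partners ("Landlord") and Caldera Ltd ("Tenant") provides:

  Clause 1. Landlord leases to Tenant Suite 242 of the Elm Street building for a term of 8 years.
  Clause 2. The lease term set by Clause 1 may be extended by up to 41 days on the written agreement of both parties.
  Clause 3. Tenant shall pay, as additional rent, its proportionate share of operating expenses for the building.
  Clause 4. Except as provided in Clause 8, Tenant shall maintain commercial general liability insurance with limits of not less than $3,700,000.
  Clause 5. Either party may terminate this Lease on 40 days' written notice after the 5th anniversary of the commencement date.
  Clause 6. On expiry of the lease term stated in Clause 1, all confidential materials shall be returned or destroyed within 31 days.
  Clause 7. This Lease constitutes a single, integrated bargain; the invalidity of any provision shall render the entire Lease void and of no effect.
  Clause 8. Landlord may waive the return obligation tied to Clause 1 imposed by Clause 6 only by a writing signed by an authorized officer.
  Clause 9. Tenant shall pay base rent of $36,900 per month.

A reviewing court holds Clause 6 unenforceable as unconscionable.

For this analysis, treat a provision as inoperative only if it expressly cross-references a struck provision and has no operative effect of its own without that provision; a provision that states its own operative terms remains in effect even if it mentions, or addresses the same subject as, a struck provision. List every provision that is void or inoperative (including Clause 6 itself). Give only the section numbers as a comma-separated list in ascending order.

Clause 6 is struck. Clause 8 operates only by reference to Clause 6, so it falls with Clause 6. Clause 7 provides that the Lease is not severable, so the invalidity of any one provision voids the entire Lease. No provision of the Lease survives.

1, 2, 3, 4, 5, 6, 7, 8, 9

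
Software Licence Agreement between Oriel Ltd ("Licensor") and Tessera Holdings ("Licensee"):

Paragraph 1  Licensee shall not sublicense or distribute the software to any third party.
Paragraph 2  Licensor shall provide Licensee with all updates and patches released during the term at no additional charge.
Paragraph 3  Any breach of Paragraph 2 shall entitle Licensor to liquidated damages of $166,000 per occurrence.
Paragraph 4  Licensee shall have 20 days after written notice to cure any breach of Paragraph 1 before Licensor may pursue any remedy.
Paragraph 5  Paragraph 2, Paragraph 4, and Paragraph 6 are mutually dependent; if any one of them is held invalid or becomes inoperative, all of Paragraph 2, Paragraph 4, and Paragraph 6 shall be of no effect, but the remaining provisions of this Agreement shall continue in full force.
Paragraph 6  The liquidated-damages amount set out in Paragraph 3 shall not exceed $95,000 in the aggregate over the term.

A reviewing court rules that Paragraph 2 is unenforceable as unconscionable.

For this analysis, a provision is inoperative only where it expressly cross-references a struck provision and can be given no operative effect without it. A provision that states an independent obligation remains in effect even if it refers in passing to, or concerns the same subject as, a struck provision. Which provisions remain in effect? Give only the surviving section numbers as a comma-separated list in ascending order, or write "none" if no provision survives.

1, 5

Paragraph 2 is struck. The whole of Paragraph 3 is the liquidated-damages amount, defined by reference to Paragraph 2, so Paragraph 3 cannot stand once Paragraph 2 is removed. The whole of Paragraph 6 is the aggregate cap on the liquidated-damages amount, defined by reference to Paragraph 3, so Paragraph 6 cannot stand once Paragraph 3 is removed. Paragraph 5 declares Paragraph 2, Paragraph 4, and Paragraph 6 mutually dependent; since one of them has fallen, all of them are of no effect. That brings down Paragraph 4 as well. The remainder continues in force under Paragraph 5. The provisions still in force are Paragraph 1 and Paragraph 5.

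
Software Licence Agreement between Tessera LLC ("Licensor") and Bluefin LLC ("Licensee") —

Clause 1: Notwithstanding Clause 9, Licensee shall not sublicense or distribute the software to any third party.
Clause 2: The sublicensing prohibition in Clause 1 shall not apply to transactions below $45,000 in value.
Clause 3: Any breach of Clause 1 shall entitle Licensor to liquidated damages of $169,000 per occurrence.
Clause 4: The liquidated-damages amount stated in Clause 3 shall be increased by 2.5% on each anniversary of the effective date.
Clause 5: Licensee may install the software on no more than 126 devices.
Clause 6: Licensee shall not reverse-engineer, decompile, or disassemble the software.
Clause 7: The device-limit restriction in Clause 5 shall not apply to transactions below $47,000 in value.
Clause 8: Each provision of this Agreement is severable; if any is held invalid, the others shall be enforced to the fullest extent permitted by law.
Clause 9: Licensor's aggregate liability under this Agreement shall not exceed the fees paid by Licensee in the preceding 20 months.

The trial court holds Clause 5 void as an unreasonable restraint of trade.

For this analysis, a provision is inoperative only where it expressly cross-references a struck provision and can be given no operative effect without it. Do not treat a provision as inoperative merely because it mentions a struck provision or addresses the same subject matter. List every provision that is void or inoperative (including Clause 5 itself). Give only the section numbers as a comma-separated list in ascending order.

Clause 5 is struck. The whole of Clause 7 is the carve-out from the device-limit restriction, defined by reference to Clause 5, so Clause 7 cannot stand once Clause 5 is removed. Clause 8 is a severability clause and preserves every provision that can still be given independent effect. The provisions still in force are Clause 1, Clause 2, Clause 3, Clause 4, Clause 6, Clause 8, and Clause 9.

5, 7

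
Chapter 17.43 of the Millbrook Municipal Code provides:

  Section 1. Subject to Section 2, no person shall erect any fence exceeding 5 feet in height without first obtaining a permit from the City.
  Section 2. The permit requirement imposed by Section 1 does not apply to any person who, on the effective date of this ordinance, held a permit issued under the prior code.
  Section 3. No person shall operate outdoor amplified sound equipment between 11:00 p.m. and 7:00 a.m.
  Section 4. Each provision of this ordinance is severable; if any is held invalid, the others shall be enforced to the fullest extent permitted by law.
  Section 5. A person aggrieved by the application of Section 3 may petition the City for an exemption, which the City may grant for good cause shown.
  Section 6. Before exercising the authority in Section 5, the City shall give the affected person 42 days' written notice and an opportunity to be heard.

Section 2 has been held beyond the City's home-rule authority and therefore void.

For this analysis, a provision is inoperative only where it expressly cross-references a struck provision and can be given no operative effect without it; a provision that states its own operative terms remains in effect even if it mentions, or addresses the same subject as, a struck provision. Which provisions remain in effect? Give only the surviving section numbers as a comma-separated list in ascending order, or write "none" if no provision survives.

Section 2 is struck. Although Section 1 refers to Section 2, its operative terms do not depend on Section 2, so it remains in effect. No other provision's operative terms depend on Section 2. Section 4 is a severability clause and preserves every provision that can still be given independent effect. Section 1, Section 3, Section 4, Section 5, and Section 6 remain in effect.

1, 3, 4, 5, 6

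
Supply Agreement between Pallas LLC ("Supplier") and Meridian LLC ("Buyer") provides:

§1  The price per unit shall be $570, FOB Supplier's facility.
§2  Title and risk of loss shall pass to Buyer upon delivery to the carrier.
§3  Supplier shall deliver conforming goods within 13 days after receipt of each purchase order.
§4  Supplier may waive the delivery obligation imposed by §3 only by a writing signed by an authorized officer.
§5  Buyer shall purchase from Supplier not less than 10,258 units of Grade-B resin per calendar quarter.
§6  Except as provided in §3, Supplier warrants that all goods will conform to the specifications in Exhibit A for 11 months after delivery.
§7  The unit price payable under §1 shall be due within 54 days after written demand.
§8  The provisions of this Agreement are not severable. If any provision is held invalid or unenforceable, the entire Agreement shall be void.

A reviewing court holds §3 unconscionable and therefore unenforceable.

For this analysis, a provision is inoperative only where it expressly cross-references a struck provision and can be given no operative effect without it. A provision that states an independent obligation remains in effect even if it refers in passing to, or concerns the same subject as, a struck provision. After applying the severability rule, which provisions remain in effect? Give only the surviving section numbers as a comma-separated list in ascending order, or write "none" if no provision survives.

§3 is struck. §4 has no operative effect of its own apart from §3 and is therefore inoperative. §8 provides that the Agreement is not severable, so the invalidity of any one provision voids the entire Agreement. No provision of the Agreement survives.

none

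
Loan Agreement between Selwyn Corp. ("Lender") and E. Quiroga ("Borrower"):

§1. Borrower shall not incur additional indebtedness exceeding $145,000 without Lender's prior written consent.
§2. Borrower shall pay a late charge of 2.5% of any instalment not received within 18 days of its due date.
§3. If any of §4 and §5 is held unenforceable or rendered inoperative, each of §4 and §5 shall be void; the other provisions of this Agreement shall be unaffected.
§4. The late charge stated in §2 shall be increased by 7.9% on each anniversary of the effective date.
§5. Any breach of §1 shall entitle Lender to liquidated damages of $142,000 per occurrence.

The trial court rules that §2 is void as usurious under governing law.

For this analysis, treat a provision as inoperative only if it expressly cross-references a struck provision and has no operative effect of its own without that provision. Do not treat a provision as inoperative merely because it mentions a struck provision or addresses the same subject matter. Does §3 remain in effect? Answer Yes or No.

Yes

§2 is struck. §4 operates only by reference to §2, so it falls with §2. §3 declares §4 and §5 mutually dependent; since one of them has fallen, all of them are of no effect. That brings down §5 as well. The remainder continues in force under §3. The provisions still in force are §1 and §3. §3 is among the surviving provisions, so the answer is yes.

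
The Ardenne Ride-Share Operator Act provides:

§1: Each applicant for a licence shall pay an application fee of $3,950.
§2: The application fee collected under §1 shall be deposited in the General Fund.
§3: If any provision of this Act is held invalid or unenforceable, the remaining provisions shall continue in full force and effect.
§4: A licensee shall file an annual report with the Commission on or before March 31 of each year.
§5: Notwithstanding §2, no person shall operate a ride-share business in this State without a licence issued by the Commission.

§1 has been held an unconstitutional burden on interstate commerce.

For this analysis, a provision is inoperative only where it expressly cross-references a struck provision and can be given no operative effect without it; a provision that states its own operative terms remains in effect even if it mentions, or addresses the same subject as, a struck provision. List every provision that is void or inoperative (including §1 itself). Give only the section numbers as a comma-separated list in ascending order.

§1 is struck. §2 operates only by reference to §1, so it falls with §1. Although §5 refers to §2, its operative terms do not depend on §2, so it remains in effect. Under the severability clause in §3, the remaining provisions continue in force. The provisions still in force are §3, §4, and §5.

1, 2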